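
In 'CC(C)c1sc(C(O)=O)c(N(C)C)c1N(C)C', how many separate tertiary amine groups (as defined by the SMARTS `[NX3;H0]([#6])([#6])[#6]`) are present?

[NX3;H0]([#6])([#6])[#6] is the SMARTS for a tertiary amine: a trivalent nitrogen with no H, bonded to three carbons.
The molecule carries 2 separate instances of a dimethylamino group (-N(CH3)2) meeting every constraint; each maps to a distinct set of atoms, giving 2 matches.

2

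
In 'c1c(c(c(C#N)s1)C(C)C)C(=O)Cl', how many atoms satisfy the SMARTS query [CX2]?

1

The query [CX2] means: C with X2: aliphatic carbon with exactly 2 total connections.
Check the 13 heavy atoms by environment: 1× s (aromatic, X2) → no; 4× c (aromatic, X3) → no; 1× C (X2) → match; 1× N (X1) → no; 3× C (X4) → no; 1× C (X3) → no; 1× O (X1) → no; 1× Cl (X1) → no.
That gives 1 matching atom.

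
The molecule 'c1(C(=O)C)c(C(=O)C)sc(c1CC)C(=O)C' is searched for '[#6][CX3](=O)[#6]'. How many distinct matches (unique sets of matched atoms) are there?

3

[#6][CX3](=O)[#6] is the SMARTS for a ketone: a carbonyl carbon (no H) flanked by two carbons.
The molecule carries 3 separate instances of an acetyl/ketone group (-C(=O)CH3) meeting every constraint; each maps to a distinct set of atoms, giving 3 matches.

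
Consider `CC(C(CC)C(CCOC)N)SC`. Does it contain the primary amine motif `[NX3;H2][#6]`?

Yes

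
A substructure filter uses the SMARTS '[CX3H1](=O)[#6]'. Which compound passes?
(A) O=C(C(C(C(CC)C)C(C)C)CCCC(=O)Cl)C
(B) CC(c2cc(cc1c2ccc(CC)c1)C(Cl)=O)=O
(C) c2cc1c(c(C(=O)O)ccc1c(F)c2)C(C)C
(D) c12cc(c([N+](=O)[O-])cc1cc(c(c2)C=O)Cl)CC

[CX3H1](=O)[#6] describes an sp2 carbon with one H, double-bonded to O and single-bonded to carbon (an aldehyde).
(A) has an acetyl/ketone group (-C(=O)CH3) but the carbonyl carbon has H0 (two carbon neighbours), not H1.
(B) has an acetyl/ketone group (-C(=O)CH3) but the carbonyl carbon has H0 (two carbon neighbours), not H1.
(C) has a carboxylic acid group (-C(=O)OH) but the carbonyl carbon has H0 and is bonded to O, not H1.
(D) contains an aldehyde (-CHO), which satisfies every atom and bond constraint.
So the answer is (D).

D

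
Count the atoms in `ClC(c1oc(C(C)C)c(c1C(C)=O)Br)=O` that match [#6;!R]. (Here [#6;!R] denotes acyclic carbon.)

6

The query [#6;!R] means: carbon not in any ring.
Check the 15 heavy atoms by environment: 1× o (aromatic, in 5-ring) → no; 4× c (aromatic, in 5-ring) → no; 6× C (acyclic) → match; 2× O (acyclic) → no; 1× Cl (acyclic) → no; 1× Br (acyclic) → no.
That gives 6 matching atoms.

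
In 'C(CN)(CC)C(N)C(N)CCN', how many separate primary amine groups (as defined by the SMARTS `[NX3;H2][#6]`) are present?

4

[NX3;H2][#6] is the SMARTS for a primary amine: a trivalent nitrogen with two H attached to carbon.
The molecule carries 4 separate instances of a primary amino group (-NH2) meeting every constraint; each maps to a distinct set of atoms, giving 4 matches.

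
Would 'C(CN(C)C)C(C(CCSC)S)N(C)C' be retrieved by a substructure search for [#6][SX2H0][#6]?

Yes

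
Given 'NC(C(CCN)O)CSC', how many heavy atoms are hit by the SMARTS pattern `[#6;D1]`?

The query [#6;D1] means: carbon bonded to exactly one heavy atom.
Check the 10 heavy atoms by environment: 3× C (D2) → no; 2× C (D3) → no; 2× N (D1) → no; 1× O (D1) → no; 1× S (D2) → no; 1× C (D1) → match.
That gives 1 matching atom.

1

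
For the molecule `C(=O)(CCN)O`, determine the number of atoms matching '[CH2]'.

The query [CH2] means: aliphatic carbon with exactly two hydrogens.
Check the 6 heavy atoms by environment: 2× C (H2) → match; 1× C (H0) → no; 1× O (H0) → no; 1× O (H1) → no; 1× N (H2) → no.
That gives 2 matching atoms.

2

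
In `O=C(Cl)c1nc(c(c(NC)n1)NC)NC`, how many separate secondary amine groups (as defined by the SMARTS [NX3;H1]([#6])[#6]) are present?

[NX3;H1]([#6])[#6] is the SMARTS for a secondary amine: a trivalent nitrogen with one H, bonded to two carbons.
The molecule carries 3 separate instances of an N-methylamino group (-NHCH3) meeting every constraint; each maps to a distinct set of atoms, giving 3 matches.

3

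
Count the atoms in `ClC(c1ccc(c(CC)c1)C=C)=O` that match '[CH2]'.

2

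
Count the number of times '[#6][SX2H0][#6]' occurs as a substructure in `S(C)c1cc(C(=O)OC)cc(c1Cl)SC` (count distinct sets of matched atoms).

[#6][SX2H0][#6] is the SMARTS for a thioether: an aliphatic sulfur bridging two carbons with no H on the sulfur.
The molecule carries 2 separate instances of a methylthio ether (-SCH3) meeting every constraint; each maps to a distinct set of atoms, giving 2 matches.

2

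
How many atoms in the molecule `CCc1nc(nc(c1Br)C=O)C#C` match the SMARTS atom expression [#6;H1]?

The query [#6;H1] means: any carbon bearing exactly one hydrogen.
Check the 13 heavy atoms by environment: 2× n (aromatic, H0) → no; 4× c (aromatic, H0) → no; 1× C (H2) → no; 1× C (H3) → no; 1× Br (H0) → no; 2× C (H1) → match; 1× O (H0) → no; 1× C (H0) → no.
That gives 2 matching atoms.

2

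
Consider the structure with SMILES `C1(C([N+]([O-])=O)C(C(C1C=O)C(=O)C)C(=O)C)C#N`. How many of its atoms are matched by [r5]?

5

The query [r5] means: r5 matches atoms in a five-membered ring.
Check the 18 heavy atoms by environment: 5× C (in 5-ring) → match; 1× N (charge +1, acyclic) → no; 1× O (charge -1, acyclic) → no; 4× O (acyclic) → no; 6× C (acyclic) → no; 1× N (acyclic) → no.
That gives 5 matching atoms.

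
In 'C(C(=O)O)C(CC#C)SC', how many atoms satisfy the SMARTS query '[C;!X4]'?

3

Check the 10 heavy atoms by environment: 4× C (X4) → no; 1× S (X2) → no; 1× C (X3) → match; 1× O (X1) → no; 1× O (X2) → no; 2× C (X2) → match.
Summing the matching environments: 1 + 2 = 3 matching atoms.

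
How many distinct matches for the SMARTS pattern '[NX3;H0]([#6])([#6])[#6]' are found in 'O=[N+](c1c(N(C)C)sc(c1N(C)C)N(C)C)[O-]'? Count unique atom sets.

3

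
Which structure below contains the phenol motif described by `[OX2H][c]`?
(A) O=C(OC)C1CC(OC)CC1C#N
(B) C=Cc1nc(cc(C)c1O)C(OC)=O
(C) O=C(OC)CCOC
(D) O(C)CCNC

[OX2H][c] describes a hydroxyl oxygen attached to an aromatic carbon (a phenol).
(A) has a methoxy ether (-OCH3) but the oxygen has H0, not H1.
(B) contains a hydroxyl group (-OH), which satisfies every atom and bond constraint.
(C) has a methoxy ether (-OCH3) but the oxygen has H0, not H1.
(D) has a methoxy ether (-OCH3) but the oxygen has H0, not H1.
So the answer is (B).

B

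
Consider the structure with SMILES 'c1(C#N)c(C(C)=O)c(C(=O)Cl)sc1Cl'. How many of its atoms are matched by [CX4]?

1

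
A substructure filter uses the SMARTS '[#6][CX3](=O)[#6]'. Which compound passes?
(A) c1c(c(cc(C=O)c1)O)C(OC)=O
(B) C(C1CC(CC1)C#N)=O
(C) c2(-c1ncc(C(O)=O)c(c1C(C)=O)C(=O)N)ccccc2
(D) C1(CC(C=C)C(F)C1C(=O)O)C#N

C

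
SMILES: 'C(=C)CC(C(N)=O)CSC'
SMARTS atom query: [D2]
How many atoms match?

The query [D2] means: atom with exactly two heavy-atom neighbours.
Check the 10 heavy atoms by environment: 3× C (D2) → match; 2× C (D3) → no; 1× O (D1) → no; 1× N (D1) → no; 1× S (D2) → match; 2× C (D1) → no.
Summing the matching environments: 3 + 1 = 4 matching atoms.

4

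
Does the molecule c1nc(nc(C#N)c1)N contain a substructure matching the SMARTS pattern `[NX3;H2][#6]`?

Yes

The pattern [NX3;H2][#6] describes a trivalent nitrogen with two H attached to carbon — a primary amine.
The molecule carries a primary amino group (-NH2), whose atoms satisfy every constraint of the query, so the pattern matches.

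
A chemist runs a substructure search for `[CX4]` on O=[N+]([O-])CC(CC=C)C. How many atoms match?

4

The query [CX4] means: C with X4: aliphatic carbon with exactly 4 total connections (bonds + H).
Check the 9 heavy atoms by environment: 4× C (X4) → match; 2× C (X3) → no; 1× N (charge +1, X3) → no; 1× O (charge -1, X1) → no; 1× O (X1) → no.
That gives 4 matching atoms.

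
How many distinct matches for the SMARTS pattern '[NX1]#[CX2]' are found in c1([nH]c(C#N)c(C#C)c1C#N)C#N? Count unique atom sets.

[NX1]#[CX2] is the SMARTS for a nitrile: a nitrogen triple-bonded to a two-connected carbon.
The molecule carries 3 separate instances of a nitrile (-C#N) meeting every constraint; each maps to a distinct set of atoms, giving 3 matches.

3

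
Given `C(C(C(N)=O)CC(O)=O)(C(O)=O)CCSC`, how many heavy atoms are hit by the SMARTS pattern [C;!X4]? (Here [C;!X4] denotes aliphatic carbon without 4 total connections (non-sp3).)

3

The query [C;!X4] means: aliphatic carbon that does not have four total connections.
Check the 16 heavy atoms by environment: 6× C (X4) → no; 3× C (X3) → match; 3× O (X1) → no; 2× O (X2) → no; 1× N (X3) → no; 1× S (X2) → no.
That gives 3 matching atoms.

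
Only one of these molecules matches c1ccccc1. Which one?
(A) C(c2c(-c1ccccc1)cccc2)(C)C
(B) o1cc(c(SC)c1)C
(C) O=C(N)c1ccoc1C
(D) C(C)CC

c1ccccc1 describes six aromatic carbons in a ring (a benzene ring).
(A) contains a phenyl ring, which satisfies every atom and bond constraint.
(B) has a methyl group (-CH3) but no six-membered all-carbon aromatic ring is present.
(C) has a methyl group (-CH3) but no six-membered all-carbon aromatic ring is present.
(D) has a methyl group (-CH3) but no six-membered all-carbon aromatic ring is present.
So the answer is (A).

A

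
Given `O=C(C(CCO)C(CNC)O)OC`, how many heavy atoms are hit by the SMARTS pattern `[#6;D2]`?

3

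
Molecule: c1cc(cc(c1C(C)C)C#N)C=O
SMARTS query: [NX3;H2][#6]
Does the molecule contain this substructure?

No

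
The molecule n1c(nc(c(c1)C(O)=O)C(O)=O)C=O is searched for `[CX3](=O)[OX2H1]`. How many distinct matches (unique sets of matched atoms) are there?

[CX3](=O)[OX2H1] is the SMARTS for a carboxylic acid: an sp2 carbon double-bonded to O and single-bonded to an -OH oxygen.
The molecule carries 2 separate instances of a carboxylic acid group (-C(=O)OH) meeting every constraint; each maps to a distinct set of atoms, giving 2 matches.

2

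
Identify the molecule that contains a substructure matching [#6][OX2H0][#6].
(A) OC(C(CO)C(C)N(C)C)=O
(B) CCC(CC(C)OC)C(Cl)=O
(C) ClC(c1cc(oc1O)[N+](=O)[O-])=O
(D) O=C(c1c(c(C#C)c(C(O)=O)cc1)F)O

[#6][OX2H0][#6] describes an aliphatic oxygen bridging two carbons with no H on the oxygen (an ether).
(A) has a carboxylic acid group (-C(=O)OH) but the -OH oxygen has H1; the =O is OX1, not OX2.
(B) contains a methoxy ether (-OCH3), which satisfies every atom and bond constraint.
(C) has a hydroxyl group (-OH) but the oxygen has H1, not H0 bridging two carbons.
(D) has a carboxylic acid group (-C(=O)OH) but the -OH oxygen has H1; the =O is OX1, not OX2.
So the answer is (B).

B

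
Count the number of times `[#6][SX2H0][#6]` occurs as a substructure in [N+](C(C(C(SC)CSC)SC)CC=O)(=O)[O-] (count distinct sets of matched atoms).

3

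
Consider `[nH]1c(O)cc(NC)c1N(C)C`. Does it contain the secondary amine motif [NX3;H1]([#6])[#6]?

Yes

The pattern [NX3;H1]([#6])[#6] describes a trivalent nitrogen with one H, bonded to two carbons — a secondary amine.
The molecule carries an N-methylamino group (-NHCH3), whose atoms satisfy every constraint of the query, so the pattern matches.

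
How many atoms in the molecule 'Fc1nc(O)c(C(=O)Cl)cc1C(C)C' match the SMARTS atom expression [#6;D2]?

1

The query [#6;D2] means: any carbon bonded to exactly two heavy atoms.
Check the 14 heavy atoms by environment: 1× n (aromatic, D2) → no; 4× c (aromatic, D3) → no; 1× c (aromatic, D2) → match; 2× C (D3) → no; 2× C (D1) → no; 1× F (D1) → no; 2× O (D1) → no; 1× Cl (D1) → no.
That gives 1 matching atom.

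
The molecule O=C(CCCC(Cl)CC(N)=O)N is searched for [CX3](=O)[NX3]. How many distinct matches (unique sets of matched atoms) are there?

[CX3](=O)[NX3] is the SMARTS for an amide: a carbonyl carbon bonded to a trivalent nitrogen.
The molecule carries 2 separate instances of a primary amide (-C(=O)NH2) meeting every constraint; each maps to a distinct set of atoms, giving 2 matches.

2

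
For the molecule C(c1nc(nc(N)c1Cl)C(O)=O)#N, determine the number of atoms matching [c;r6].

Check the 13 heavy atoms by environment: 2× n (aromatic, in 6-ring) → no; 4× c (aromatic, in 6-ring) → match; 2× C (acyclic) → no; 2× N (acyclic) → no; 1× Cl (acyclic) → no; 2× O (acyclic) → no.
That gives 4 matching atoms.

4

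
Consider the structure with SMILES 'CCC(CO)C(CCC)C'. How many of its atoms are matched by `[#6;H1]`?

The query [#6;H1] means: any carbon bearing exactly one hydrogen.
Check the 10 heavy atoms by environment: 4× C (H2) → no; 2× C (H1) → match; 3× C (H3) → no; 1× O (H1) → no.
That gives 2 matching atoms.

2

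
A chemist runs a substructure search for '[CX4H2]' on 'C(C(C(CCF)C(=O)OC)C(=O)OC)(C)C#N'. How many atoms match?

The query [CX4H2] means: sp3 carbon (X4) with exactly two hydrogens.
Check the 17 heavy atoms by environment: 3× C (H3, X4) → no; 3× C (H1, X4) → no; 2× C (H2, X4) → match; 1× F (H0, X1) → no; 2× C (H0, X3) → no; 2× O (H0, X1) → no; 2× O (H0, X2) → no; 1× C (H0, X2) → no; 1× N (H0, X1) → no.
That gives 2 matching atoms.

2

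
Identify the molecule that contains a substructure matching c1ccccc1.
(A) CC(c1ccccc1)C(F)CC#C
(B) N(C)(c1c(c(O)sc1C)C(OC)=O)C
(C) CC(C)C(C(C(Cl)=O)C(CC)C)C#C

c1ccccc1 describes six aromatic carbons in a ring (a benzene ring).
(A) contains a phenyl ring, which satisfies every atom and bond constraint.
(B) has a methyl group (-CH3) but no six-membered all-carbon aromatic ring is present.
(C) has a methyl group (-CH3) but no six-membered all-carbon aromatic ring is present.
So the answer is (A).

A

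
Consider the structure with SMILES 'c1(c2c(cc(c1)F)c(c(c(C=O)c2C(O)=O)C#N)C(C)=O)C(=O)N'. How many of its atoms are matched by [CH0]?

4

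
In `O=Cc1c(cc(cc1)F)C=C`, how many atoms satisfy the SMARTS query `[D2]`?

The query [D2] means: atom with exactly two heavy-atom neighbours.
Check the 11 heavy atoms by environment: 3× c (aromatic, D3) → no; 3× c (aromatic, D2) → match; 1× F (D1) → no; 2× C (D2) → match; 1× O (D1) → no; 1× C (D1) → no.
Summing the matching environments: 3 + 2 = 5 matching atoms.

5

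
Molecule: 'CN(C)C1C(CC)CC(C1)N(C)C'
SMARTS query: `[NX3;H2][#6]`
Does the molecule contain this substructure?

The pattern [NX3;H2][#6] describes a trivalent nitrogen with two H attached to carbon — a primary amine.
The closest candidate here is a dimethylamino group (-N(CH3)2), but the nitrogen has H0, not H2. No other fragment satisfies the full query, so there is no match.

No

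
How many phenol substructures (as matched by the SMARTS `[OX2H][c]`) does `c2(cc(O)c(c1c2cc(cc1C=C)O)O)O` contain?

4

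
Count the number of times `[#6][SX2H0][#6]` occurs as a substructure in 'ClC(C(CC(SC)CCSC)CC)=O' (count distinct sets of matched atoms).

2

[#6][SX2H0][#6] is the SMARTS for a thioether: an aliphatic sulfur bridging two carbons with no H on the sulfur.
The molecule carries 2 separate instances of a methylthio ether (-SCH3) meeting every constraint; each maps to a distinct set of atoms, giving 2 matches.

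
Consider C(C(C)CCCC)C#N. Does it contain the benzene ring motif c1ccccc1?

No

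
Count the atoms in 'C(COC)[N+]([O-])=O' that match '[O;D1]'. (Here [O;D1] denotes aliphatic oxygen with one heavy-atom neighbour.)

Check the 7 heavy atoms by environment: 2× C (D2) → no; 1× N (charge +1, D3) → no; 1× O (charge -1, D1) → match; 1× O (D1) → match; 1× O (D2) → no; 1× C (D1) → no.
Summing the matching environments: 1 + 1 = 2 matching atoms.

2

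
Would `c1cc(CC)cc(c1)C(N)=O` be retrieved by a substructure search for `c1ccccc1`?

The pattern c1ccccc1 describes six aromatic carbons in a ring — a benzene ring.
The required atom environment is present in the molecule, so the pattern matches.

Yes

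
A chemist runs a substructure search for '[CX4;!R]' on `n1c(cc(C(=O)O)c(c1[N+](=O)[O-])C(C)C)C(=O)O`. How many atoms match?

The query [CX4;!R] means: aliphatic carbon with four total connections, not in a ring.
Check the 18 heavy atoms by environment: 1× n (aromatic, X2, in 6-ring) → no; 5× c (aromatic, X3, in 6-ring) → no; 2× C (X3, acyclic) → no; 3× O (X1, acyclic) → no; 2× O (X2, acyclic) → no; 1× N (charge +1, X3, acyclic) → no; 1× O (charge -1, X1, acyclic) → no; 3× C (X4, acyclic) → match.
That gives 3 matching atoms.

3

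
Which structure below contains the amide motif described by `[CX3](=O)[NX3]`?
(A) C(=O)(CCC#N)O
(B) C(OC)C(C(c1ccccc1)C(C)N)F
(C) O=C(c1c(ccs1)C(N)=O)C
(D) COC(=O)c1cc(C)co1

C

[CX3](=O)[NX3] describes a carbonyl carbon bonded to a trivalent nitrogen (an amide).
(A) has a carboxylic acid group (-C(=O)OH) but the carbonyl is bonded to O, not to an NX3 nitrogen.
(B) has a primary amino group (-NH2) but the -NH2 is not attached to a carbonyl carbon.
(C) contains a primary amide (-C(=O)NH2), which satisfies every atom and bond constraint.
(D) has a methyl-ester group (-C(=O)OCH3) but the carbonyl is bonded to O, not to an NX3 nitrogen.
So the answer is (C).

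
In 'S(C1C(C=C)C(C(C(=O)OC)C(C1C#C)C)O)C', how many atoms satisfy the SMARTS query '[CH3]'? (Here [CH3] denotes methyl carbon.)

3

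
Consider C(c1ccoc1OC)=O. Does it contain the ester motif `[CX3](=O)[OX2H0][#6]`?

No

The pattern [CX3](=O)[OX2H0][#6] describes a carbonyl carbon bonded to an oxygen that is itself bonded to carbon (no H on that O) — an ester.
The closest candidate here is a methoxy ether (-OCH3), but the ether oxygen is not adjacent to a C=O carbon. No other fragment satisfies the full query, so there is no match.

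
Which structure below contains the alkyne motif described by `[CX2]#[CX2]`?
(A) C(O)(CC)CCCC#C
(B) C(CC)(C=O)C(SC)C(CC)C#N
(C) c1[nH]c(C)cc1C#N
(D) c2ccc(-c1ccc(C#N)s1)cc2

[CX2]#[CX2] describes a carbon-carbon triple bond (an alkyne).
(A) contains an ethynyl group (-C#CH), which satisfies every atom and bond constraint.
(B) has a nitrile (-C#N) but the triple bond is C#N, not C#C.
(C) has a nitrile (-C#N) but the triple bond is C#N, not C#C.
(D) has a nitrile (-C#N) but the triple bond is C#N, not C#C.
So the answer is (A).

A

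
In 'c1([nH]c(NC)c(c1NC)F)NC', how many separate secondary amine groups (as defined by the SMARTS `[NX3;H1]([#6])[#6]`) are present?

3

[NX3;H1]([#6])[#6] is the SMARTS for a secondary amine: a trivalent nitrogen with one H, bonded to two carbons.
The molecule carries 3 separate instances of an N-methylamino group (-NHCH3) meeting every constraint; each maps to a distinct set of atoms, giving 3 matches.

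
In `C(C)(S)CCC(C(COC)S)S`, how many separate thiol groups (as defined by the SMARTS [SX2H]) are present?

3

[SX2H] is the SMARTS for a thiol: an aliphatic sulfur with two connections, one being H.
The molecule carries 3 separate instances of a thiol (-SH) meeting every constraint; each maps to a distinct set of atoms, giving 3 matches.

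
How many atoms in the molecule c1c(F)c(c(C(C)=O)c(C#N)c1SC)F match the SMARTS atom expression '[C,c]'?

10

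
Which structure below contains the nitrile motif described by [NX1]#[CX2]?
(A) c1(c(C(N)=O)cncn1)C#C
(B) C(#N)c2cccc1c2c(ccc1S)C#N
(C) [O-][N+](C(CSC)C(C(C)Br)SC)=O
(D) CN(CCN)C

[NX1]#[CX2] describes a nitrogen triple-bonded to a two-connected carbon (a nitrile).
(A) has a primary amide (-C(=O)NH2) but the nitrogen is NX3, not NX1.
(B) contains a nitrile (-C#N), which satisfies every atom and bond constraint.
(C) has a nitro group (-[N+](=O)[O-]) but there is no C#N triple bond.
(D) has a primary amino group (-NH2) but the nitrogen is NX3 (three connections), not NX1 triple-bonded.
So the answer is (B).

B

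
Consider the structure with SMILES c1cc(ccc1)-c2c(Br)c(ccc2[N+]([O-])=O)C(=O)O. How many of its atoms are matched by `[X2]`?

1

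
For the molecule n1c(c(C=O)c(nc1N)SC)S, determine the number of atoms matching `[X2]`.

4

The query [X2] means: any atom with exactly two total connections (bonds + H).
Check the 12 heavy atoms by environment: 2× n (aromatic, X2) → match; 4× c (aromatic, X3) → no; 1× C (X3) → no; 1× O (X1) → no; 1× N (X3) → no; 2× S (X2) → match; 1× C (X4) → no.
Summing the matching environments: 2 + 2 = 4 matching atoms.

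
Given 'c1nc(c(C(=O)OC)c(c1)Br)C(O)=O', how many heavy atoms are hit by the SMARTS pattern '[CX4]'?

Check the 14 heavy atoms by environment: 1× n (aromatic, X2) → no; 5× c (aromatic, X3) → no; 1× Br (X1) → no; 2× C (X3) → no; 2× O (X1) → no; 2× O (X2) → no; 1× C (X4) → match.
That gives 1 matching atom.

1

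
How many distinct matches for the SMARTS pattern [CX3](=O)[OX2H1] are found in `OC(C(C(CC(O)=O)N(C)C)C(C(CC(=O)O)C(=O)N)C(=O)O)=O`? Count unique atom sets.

4

[CX3](=O)[OX2H1] is the SMARTS for a carboxylic acid: an sp2 carbon double-bonded to O and single-bonded to an -OH oxygen.
The molecule carries 4 separate instances of a carboxylic acid group (-C(=O)OH) meeting every constraint; each maps to a distinct set of atoms, giving 4 matches.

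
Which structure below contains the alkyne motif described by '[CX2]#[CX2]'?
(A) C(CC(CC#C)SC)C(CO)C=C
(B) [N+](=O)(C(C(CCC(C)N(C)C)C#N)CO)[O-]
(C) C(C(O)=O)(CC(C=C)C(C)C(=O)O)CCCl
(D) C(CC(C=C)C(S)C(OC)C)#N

A

[CX2]#[CX2] describes a carbon-carbon triple bond (an alkyne).
(A) contains an ethynyl group (-C#CH), which satisfies every atom and bond constraint.
(B) has a nitrile (-C#N) but the triple bond is C#N, not C#C.
(C) has a vinyl group (-CH=CH2) but the C=C is a double bond; both carbons are CX3, not CX2.
(D) has a nitrile (-C#N) but the triple bond is C#N, not C#C.
So the answer is (A).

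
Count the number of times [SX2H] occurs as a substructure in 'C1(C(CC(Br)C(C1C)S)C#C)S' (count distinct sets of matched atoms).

2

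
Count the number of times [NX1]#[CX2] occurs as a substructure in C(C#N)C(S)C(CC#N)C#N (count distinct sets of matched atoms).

[NX1]#[CX2] is the SMARTS for a nitrile: a nitrogen triple-bonded to a two-connected carbon.
The molecule carries 3 separate instances of a nitrile (-C#N) meeting every constraint; each maps to a distinct set of atoms, giving 3 matches.

3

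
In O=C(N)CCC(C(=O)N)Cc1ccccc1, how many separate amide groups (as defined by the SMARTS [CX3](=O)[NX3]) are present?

[CX3](=O)[NX3] is the SMARTS for an amide: a carbonyl carbon bonded to a trivalent nitrogen.
The molecule carries 2 separate instances of a primary amide (-C(=O)NH2) meeting every constraint; each maps to a distinct set of atoms, giving 2 matches.

2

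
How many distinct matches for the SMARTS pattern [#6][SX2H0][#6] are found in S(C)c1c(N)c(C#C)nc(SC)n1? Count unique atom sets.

[#6][SX2H0][#6] is the SMARTS for a thioether: an aliphatic sulfur bridging two carbons with no H on the sulfur.
The molecule carries 2 separate instances of a methylthio ether (-SCH3) meeting every constraint; each maps to a distinct set of atoms, giving 2 matches.

2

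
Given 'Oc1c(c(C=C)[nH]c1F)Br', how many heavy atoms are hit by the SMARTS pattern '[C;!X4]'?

2

The query [C;!X4] means: aliphatic carbon that does not have four total connections.
Check the 10 heavy atoms by environment: 1× n (aromatic, X3) → no; 4× c (aromatic, X3) → no; 1× F (X1) → no; 2× C (X3) → match; 1× Br (X1) → no; 1× O (X2) → no.
That gives 2 matching atoms.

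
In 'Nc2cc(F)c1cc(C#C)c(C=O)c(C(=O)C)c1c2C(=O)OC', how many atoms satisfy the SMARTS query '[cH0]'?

8

The query [cH0] means: aromatic carbon with no attached hydrogen (substituted or ring-fusion).
Check the 23 heavy atoms by environment: 8× c (aromatic, H0) → match; 2× c (aromatic, H1) → no; 3× C (H0) → no; 4× O (H0) → no; 2× C (H3) → no; 1× F (H0) → no; 1× N (H2) → no; 2× C (H1) → no.
That gives 8 matching atoms.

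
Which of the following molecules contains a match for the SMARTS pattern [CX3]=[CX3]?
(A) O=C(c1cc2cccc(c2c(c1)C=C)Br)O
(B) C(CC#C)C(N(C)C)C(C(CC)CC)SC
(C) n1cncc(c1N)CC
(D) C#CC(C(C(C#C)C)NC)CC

A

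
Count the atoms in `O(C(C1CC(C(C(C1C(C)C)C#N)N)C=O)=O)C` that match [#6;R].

6

Check the 18 heavy atoms by environment: 6× C (in 6-ring) → match; 2× N (acyclic) → no; 7× C (acyclic) → no; 3× O (acyclic) → no.
That gives 6 matching atoms.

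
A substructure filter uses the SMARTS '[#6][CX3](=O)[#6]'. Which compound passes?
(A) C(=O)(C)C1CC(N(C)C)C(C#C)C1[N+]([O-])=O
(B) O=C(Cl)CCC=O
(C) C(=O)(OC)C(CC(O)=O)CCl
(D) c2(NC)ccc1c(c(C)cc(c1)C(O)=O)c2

A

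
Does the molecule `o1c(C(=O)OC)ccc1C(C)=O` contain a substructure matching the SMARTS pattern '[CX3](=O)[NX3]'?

The pattern [CX3](=O)[NX3] describes a carbonyl carbon bonded to a trivalent nitrogen — an amide.
The closest candidate here is a methyl-ester group (-C(=O)OCH3), but the carbonyl is bonded to O, not to an NX3 nitrogen. No other fragment satisfies the full query, so there is no match.

No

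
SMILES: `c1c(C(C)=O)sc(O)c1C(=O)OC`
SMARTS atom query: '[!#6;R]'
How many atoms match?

1

Check the 13 heavy atoms by environment: 1× s (aromatic, in 5-ring) → match; 4× c (aromatic, in 5-ring) → no; 4× C (acyclic) → no; 4× O (acyclic) → no.
That gives 1 matching atom.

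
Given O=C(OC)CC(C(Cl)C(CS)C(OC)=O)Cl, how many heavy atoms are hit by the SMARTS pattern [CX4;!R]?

7

The query [CX4;!R] means: aliphatic carbon with four total connections, not in a ring.
Check the 16 heavy atoms by environment: 7× C (X4, acyclic) → match; 2× C (X3, acyclic) → no; 2× O (X1, acyclic) → no; 2× O (X2, acyclic) → no; 2× Cl (X1, acyclic) → no; 1× S (X2, acyclic) → no.
That gives 7 matching atoms.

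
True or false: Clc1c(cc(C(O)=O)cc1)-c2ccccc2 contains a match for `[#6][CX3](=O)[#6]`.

False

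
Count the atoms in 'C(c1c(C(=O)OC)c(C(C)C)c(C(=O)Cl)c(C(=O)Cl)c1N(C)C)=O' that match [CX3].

Check the 24 heavy atoms by environment: 6× c (aromatic, X3) → no; 1× N (X3) → no; 6× C (X4) → no; 4× C (X3) → match; 4× O (X1) → no; 2× Cl (X1) → no; 1× O (X2) → no.
That gives 4 matching atoms.

4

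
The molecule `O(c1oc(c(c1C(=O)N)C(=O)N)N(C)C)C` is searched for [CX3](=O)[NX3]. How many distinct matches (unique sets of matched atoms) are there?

2

[CX3](=O)[NX3] is the SMARTS for an amide: a carbonyl carbon bonded to a trivalent nitrogen.
The molecule carries 2 separate instances of a primary amide (-C(=O)NH2) meeting every constraint; each maps to a distinct set of atoms, giving 2 matches.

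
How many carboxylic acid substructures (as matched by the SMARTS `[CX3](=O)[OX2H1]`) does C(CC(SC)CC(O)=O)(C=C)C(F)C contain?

[CX3](=O)[OX2H1] is the SMARTS for a carboxylic acid: an sp2 carbon double-bonded to O and single-bonded to an -OH oxygen.
Exactly one fragment in the molecule meets all constraints, giving 1 match.

1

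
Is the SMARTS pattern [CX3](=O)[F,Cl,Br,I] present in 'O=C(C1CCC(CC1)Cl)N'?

No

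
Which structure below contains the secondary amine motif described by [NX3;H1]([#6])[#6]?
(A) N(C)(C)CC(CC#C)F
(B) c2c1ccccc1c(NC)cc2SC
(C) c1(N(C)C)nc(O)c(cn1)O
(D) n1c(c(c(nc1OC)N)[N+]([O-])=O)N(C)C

[NX3;H1]([#6])[#6] describes a trivalent nitrogen with one H, bonded to two carbons (a secondary amine).
(A) has a dimethylamino group (-N(CH3)2) but the nitrogen has H0, not H1.
(B) contains an N-methylamino group (-NHCH3), which satisfies every atom and bond constraint.
(C) has a dimethylamino group (-N(CH3)2) but the nitrogen has H0, not H1.
(D) has a primary amino group (-NH2) but the nitrogen has H2 and only one carbon neighbour.
So the answer is (B).

B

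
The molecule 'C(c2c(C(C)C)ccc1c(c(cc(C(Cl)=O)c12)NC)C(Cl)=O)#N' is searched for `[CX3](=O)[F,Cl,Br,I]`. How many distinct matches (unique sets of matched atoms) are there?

2

[CX3](=O)[F,Cl,Br,I] is the SMARTS for an acyl halide: a carbonyl carbon bonded to a halogen.
The molecule carries 2 separate instances of an acyl chloride (-C(=O)Cl) meeting every constraint; each maps to a distinct set of atoms, giving 2 matches.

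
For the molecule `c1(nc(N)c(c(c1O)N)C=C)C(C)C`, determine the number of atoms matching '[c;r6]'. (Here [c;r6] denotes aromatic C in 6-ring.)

The query [c;r6] means: aromatic carbon that belongs to a six-membered ring.
Check the 14 heavy atoms by environment: 1× n (aromatic, in 6-ring) → no; 5× c (aromatic, in 6-ring) → match; 2× N (acyclic) → no; 5× C (acyclic) → no; 1× O (acyclic) → no.
That gives 5 matching atoms.

5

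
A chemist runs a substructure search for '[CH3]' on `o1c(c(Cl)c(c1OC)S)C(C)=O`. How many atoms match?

2

The query [CH3] means: aliphatic carbon with exactly three hydrogens.
Check the 12 heavy atoms by environment: 1× o (aromatic, H0) → no; 4× c (aromatic, H0) → no; 1× Cl (H0) → no; 1× C (H0) → no; 2× O (H0) → no; 2× C (H3) → match; 1× S (H1) → no.
That gives 2 matching atoms.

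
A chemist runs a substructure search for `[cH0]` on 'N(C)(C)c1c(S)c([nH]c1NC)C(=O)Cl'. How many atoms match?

4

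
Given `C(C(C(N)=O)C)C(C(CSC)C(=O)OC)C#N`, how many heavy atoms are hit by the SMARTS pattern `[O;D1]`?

2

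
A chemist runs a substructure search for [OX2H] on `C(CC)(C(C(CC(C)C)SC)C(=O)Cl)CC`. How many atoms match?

0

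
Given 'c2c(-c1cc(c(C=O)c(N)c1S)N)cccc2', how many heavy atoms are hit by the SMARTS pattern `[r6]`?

12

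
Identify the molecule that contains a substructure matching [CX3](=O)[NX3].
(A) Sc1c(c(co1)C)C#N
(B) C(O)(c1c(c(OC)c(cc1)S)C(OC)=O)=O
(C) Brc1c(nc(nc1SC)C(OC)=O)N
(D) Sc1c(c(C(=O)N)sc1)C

D

[CX3](=O)[NX3] describes a carbonyl carbon bonded to a trivalent nitrogen (an amide).
(A) has a nitrile (-C#N) but the nitrile N is NX1 (triple-bonded), not NX3.
(B) has a methyl-ester group (-C(=O)OCH3) but the carbonyl is bonded to O, not to an NX3 nitrogen.
(C) has a methyl-ester group (-C(=O)OCH3) but the carbonyl is bonded to O, not to an NX3 nitrogen.
(D) contains a primary amide (-C(=O)NH2), which satisfies every atom and bond constraint.
So the answer is (D).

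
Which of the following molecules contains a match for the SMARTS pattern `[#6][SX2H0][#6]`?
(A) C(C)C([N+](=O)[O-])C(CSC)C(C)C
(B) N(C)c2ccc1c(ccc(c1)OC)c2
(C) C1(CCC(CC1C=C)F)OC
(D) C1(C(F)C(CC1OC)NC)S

A

[#6][SX2H0][#6] describes an aliphatic sulfur bridging two carbons with no H on the sulfur (a thioether).
(A) contains a methylthio ether (-SCH3), which satisfies every atom and bond constraint.
(B) has a methoxy ether (-OCH3) but the bridging atom is O, not S.
(C) has a methoxy ether (-OCH3) but the bridging atom is O, not S.
(D) has a thiol (-SH) but the sulfur has H1, not H0 bridging two carbons.
So the answer is (A).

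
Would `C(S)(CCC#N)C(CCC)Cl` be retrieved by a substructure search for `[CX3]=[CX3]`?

No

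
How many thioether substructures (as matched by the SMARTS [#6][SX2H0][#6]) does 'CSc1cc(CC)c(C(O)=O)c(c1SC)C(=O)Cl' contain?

[#6][SX2H0][#6] is the SMARTS for a thioether: an aliphatic sulfur bridging two carbons with no H on the sulfur.
The molecule carries 2 separate instances of a methylthio ether (-SCH3) meeting every constraint; each maps to a distinct set of atoms, giving 2 matches.

2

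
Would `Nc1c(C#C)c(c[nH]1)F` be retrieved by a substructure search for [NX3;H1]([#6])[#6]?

No

The pattern [NX3;H1]([#6])[#6] describes a trivalent nitrogen with one H, bonded to two carbons — a secondary amine.
The closest candidate here is a primary amino group (-NH2), but the nitrogen has H2 and only one carbon neighbour. No other fragment satisfies the full query, so there is no match.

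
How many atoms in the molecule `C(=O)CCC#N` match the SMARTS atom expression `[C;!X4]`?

2

The query [C;!X4] means: aliphatic carbon that does not have four total connections.
Check the 6 heavy atoms by environment: 2× C (X4) → no; 1× C (X3) → match; 1× O (X1) → no; 1× C (X2) → match; 1× N (X1) → no.
Summing the matching environments: 1 + 1 = 2 matching atoms.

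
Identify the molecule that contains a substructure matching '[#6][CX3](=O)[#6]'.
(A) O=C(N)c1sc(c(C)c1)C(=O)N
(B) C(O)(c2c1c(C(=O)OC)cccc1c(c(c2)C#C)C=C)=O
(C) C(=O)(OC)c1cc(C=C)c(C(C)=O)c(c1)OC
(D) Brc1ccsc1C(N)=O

[#6][CX3](=O)[#6] describes a carbonyl carbon (no H) flanked by two carbons (a ketone).
(A) has a primary amide (-C(=O)NH2) but one neighbour of the carbonyl carbon is N, not C.
(B) has a carboxylic acid group (-C(=O)OH) but one neighbour of the carbonyl carbon is O, not C.
(C) contains an acetyl/ketone group (-C(=O)CH3), which satisfies every atom and bond constraint.
(D) has a primary amide (-C(=O)NH2) but one neighbour of the carbonyl carbon is N, not C.
So the answer is (C).

C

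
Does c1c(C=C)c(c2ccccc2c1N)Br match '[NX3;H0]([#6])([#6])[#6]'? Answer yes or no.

The pattern [NX3;H0]([#6])([#6])[#6] describes a trivalent nitrogen with no H, bonded to three carbons — a tertiary amine.
The closest candidate here is a primary amino group (-NH2), but the nitrogen has H2, not H0 with three carbons. No other fragment satisfies the full query, so there is no match.

No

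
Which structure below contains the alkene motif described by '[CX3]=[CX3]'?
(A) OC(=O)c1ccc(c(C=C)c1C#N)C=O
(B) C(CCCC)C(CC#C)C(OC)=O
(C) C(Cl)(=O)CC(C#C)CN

[CX3]=[CX3] describes a non-aromatic C=C double bond between two sp2 carbons (an alkene).
(A) contains a vinyl group (-CH=CH2), which satisfies every atom and bond constraint.
(B) has an ethynyl group (-C#CH) but the C-C bond is a triple bond, not a double bond.
(C) has an ethynyl group (-C#CH) but the C-C bond is a triple bond, not a double bond.
So the answer is (A).

A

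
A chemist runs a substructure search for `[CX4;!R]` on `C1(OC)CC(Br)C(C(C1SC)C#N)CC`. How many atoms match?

4

Check the 15 heavy atoms by environment: 6× C (X4, in 6-ring) → no; 1× Br (X1, acyclic) → no; 1× C (X2, acyclic) → no; 1× N (X1, acyclic) → no; 1× S (X2, acyclic) → no; 4× C (X4, acyclic) → match; 1× O (X2, acyclic) → no.
That gives 4 matching atoms.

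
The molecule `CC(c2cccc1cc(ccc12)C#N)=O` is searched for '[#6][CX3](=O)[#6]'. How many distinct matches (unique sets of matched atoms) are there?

1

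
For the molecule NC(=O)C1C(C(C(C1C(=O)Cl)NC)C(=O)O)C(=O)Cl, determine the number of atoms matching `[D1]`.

The query [D1] means: atom with exactly one heavy-atom neighbour (degree 1).
Check the 19 heavy atoms by environment: 9× C (D3) → no; 5× O (D1) → match; 1× N (D1) → match; 1× N (D2) → no; 1× C (D1) → match; 2× Cl (D1) → match.
Summing the matching environments: 5 + 1 + 1 + 2 = 9 matching atoms.

9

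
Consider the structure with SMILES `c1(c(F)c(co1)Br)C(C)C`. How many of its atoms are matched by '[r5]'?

The query [r5] means: r5 matches atoms in a five-membered ring.
Check the 10 heavy atoms by environment: 1× o (aromatic, in 5-ring) → match; 4× c (aromatic, in 5-ring) → match; 1× F (acyclic) → no; 3× C (acyclic) → no; 1× Br (acyclic) → no.
Summing the matching environments: 1 + 4 = 5 matching atoms.

5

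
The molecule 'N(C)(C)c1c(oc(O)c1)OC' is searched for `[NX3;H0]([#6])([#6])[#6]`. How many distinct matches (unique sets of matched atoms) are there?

1

[NX3;H0]([#6])([#6])[#6] is the SMARTS for a tertiary amine: a trivalent nitrogen with no H, bonded to three carbons.
Exactly one fragment in the molecule meets all constraints, giving 1 match.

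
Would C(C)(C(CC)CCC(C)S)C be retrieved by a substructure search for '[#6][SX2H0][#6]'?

No

The pattern [#6][SX2H0][#6] describes an aliphatic sulfur bridging two carbons with no H on the sulfur — a thioether.
The closest candidate here is a thiol (-SH), but the sulfur has H1, not H0 bridging two carbons. No other fragment satisfies the full query, so there is no match.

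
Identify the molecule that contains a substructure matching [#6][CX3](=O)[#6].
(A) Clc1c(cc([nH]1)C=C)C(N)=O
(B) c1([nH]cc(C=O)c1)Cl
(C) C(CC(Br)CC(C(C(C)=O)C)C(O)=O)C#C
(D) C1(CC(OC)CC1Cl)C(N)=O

[#6][CX3](=O)[#6] describes a carbonyl carbon (no H) flanked by two carbons (a ketone).
(A) has a primary amide (-C(=O)NH2) but one neighbour of the carbonyl carbon is N, not C.
(B) has an aldehyde (-CHO) but the carbonyl carbon has H1, so it is not flanked by two carbons.
(C) contains an acetyl/ketone group (-C(=O)CH3), which satisfies every atom and bond constraint.
(D) has a primary amide (-C(=O)NH2) but one neighbour of the carbonyl carbon is N, not C.
So the answer is (C).

C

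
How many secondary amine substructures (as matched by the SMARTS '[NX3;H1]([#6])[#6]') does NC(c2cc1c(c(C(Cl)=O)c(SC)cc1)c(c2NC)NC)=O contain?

[NX3;H1]([#6])[#6] is the SMARTS for a secondary amine: a trivalent nitrogen with one H, bonded to two carbons.
The molecule carries 2 separate instances of an N-methylamino group (-NHCH3) meeting every constraint; each maps to a distinct set of atoms, giving 2 matches.

2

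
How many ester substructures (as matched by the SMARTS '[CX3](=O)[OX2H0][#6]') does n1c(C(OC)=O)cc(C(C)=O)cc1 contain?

1

[CX3](=O)[OX2H0][#6] is the SMARTS for an ester: a carbonyl carbon bonded to an oxygen that is itself bonded to carbon (no H on that O).
Exactly one fragment in the molecule meets all constraints, giving 1 match.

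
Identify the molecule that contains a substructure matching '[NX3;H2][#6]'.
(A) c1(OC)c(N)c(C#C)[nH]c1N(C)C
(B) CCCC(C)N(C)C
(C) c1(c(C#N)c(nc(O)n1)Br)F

[NX3;H2][#6] describes a trivalent nitrogen with two H attached to carbon (a primary amine).
(A) contains a primary amino group (-NH2), which satisfies every atom and bond constraint.
(B) has a dimethylamino group (-N(CH3)2) but the nitrogen has H0, not H2.
(C) has a nitrile (-C#N) but the nitrogen is NX1 (triple-bonded), not NX3 with two H.
So the answer is (A).

A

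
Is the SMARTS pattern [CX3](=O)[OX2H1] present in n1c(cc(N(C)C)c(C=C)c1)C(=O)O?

The pattern [CX3](=O)[OX2H1] describes an sp2 carbon double-bonded to O and single-bonded to an -OH oxygen — a carboxylic acid.
The molecule carries a carboxylic acid group (-C(=O)OH), whose atoms satisfy every constraint of the query, so the pattern matches.

Yes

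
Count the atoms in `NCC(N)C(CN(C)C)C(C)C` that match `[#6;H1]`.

3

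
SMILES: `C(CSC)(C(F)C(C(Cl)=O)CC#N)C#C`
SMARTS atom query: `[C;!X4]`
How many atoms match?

4

The query [C;!X4] means: aliphatic carbon that does not have four total connections.
Check the 15 heavy atoms by environment: 6× C (X4) → no; 3× C (X2) → match; 1× N (X1) → no; 1× C (X3) → match; 1× O (X1) → no; 1× Cl (X1) → no; 1× F (X1) → no; 1× S (X2) → no.
Summing the matching environments: 3 + 1 = 4 matching atoms.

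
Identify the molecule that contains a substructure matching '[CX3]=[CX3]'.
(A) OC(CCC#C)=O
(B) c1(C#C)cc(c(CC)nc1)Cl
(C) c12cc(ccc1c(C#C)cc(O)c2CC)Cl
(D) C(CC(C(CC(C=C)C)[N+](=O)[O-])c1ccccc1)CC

D

[CX3]=[CX3] describes a non-aromatic C=C double bond between two sp2 carbons (an alkene).
(A) has an ethynyl group (-C#CH) but the C-C bond is a triple bond, not a double bond.
(B) has an ethynyl group (-C#CH) but the C-C bond is a triple bond, not a double bond.
(C) has an ethynyl group (-C#CH) but the C-C bond is a triple bond, not a double bond.
(D) contains a vinyl group (-CH=CH2), which satisfies every atom and bond constraint.
So the answer is (D).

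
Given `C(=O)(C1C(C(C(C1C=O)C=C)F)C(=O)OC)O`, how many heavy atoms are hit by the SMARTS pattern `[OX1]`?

3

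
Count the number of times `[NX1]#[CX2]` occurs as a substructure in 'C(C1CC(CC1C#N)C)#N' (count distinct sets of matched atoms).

2

[NX1]#[CX2] is the SMARTS for a nitrile: a nitrogen triple-bonded to a two-connected carbon.
The molecule carries 2 separate instances of a nitrile (-C#N) meeting every constraint; each maps to a distinct set of atoms, giving 2 matches.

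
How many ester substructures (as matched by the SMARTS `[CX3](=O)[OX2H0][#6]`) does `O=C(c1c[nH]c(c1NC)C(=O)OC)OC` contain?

2

[CX3](=O)[OX2H0][#6] is the SMARTS for an ester: a carbonyl carbon bonded to an oxygen that is itself bonded to carbon (no H on that O).
The molecule carries 2 separate instances of a methyl-ester group (-C(=O)OCH3) meeting every constraint; each maps to a distinct set of atoms, giving 2 matches.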